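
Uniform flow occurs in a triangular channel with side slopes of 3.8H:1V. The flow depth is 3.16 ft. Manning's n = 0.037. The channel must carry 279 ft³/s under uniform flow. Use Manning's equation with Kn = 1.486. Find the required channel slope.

For a triangular section with side slope z = 3.8: A = zy² = 3.8×3.16² = 37.95 ft²; P = 2y√(1+z²) = 2×3.16×3.929 = 24.83 ft.
Hydraulic radius R = A/P = 37.95/24.83 = 1.528 ft.
From Manning's equation, S = [nQ / (1.486 A R^(2/3))]² = [0.037 × 279 / (1.486 × 37.95 × 1.528^(2/3))]² = 0.019.

S = 0.019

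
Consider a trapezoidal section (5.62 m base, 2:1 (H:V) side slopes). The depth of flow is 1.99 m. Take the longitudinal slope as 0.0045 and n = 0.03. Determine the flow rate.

Q = 51.3 m³/s

With bottom width b = 5.62 m and side slope z = 2: A = (b + zy)y = (5.62 + 2×1.99)×1.99 = 19.1 m²; P = b + 2y√(1+z²) = 5.62 + 2×1.99×2.236 = 14.52 m.
Hydraulic radius R = A/P = 19.1/14.52 = 1.316 m.
Manning's equation: Q = (1/n) A R^(2/3) S^(1/2) = (1/0.03) × 19.1 × 1.316^(2/3) × 0.0045^(1/2) = 51.3 m³/s.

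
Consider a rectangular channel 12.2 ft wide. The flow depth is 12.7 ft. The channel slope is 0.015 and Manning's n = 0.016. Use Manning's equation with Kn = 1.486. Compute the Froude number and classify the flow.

supercritical

Flow area A = b·y = 12.2 × 12.7 = 154.9 ft². Wetted perimeter P = b + 2y = 12.2 + 2×12.7 = 37.6 ft.
Hydraulic radius R = A/P = 154.9/37.6 = 4.121 ft.
V = (1.486/n) R^(2/3) √S = (1.486/0.016) × 4.121^(2/3) × √0.015 = 29.24 ft/s. Hydraulic depth D_h = A/T = 154.9/12.2 = 12.7 ft.
Froude number Fr = V/√(g·D_h) = 29.24/√(32.2×12.7) = 1.45, which is greater than 1, so the flow is supercritical.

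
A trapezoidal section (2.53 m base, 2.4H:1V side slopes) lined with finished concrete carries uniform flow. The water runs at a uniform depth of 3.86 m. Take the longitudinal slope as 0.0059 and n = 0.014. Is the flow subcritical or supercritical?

With bottom width b = 2.53 m and side slope z = 2.4: A = (b + zy)y = (2.53 + 2.4×3.86)×3.86 = 45.52 m²; P = b + 2y√(1+z²) = 2.53 + 2×3.86×2.6 = 22.6 m.
Hydraulic radius R = A/P = 45.52/22.6 = 2.014 m.
V = (1/n) R^(2/3) √S = (1/0.014) × 2.014^(2/3) × √0.0059 = 8.75 m/s. Hydraulic depth D_h = A/T = 45.52/21.06 = 2.162 m.
Froude number Fr = V/√(g·D_h) = 8.75/√(9.81×2.162) = 1.9, which is greater than 1, so the flow is supercritical.

supercritical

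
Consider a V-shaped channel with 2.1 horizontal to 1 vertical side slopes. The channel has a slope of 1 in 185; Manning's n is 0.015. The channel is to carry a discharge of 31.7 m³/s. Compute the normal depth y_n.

y_n = 1.86 m

Manning's equation rearranged: A R^(2/3) = nQ / (1·√S) = 0.015 × 31.7 / (√0.005405) = 6.467.
Try y = 2.08 m: A R^(2/3) = 8.712 — too large.
Try y = 1.27 m: A R^(2/3) = 2.338 — too small.
Try y = 1.86 m: A R^(2/3) = 6.466 — matches.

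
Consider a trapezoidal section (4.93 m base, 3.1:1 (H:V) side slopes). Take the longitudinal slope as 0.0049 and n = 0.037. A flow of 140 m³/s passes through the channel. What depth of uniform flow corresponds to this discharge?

Manning's equation rearranged: A R^(2/3) = nQ / (1·√S) = 0.037 × 140 / (√0.0049) = 74.
Trying y = 2.68 m: A R^(2/3) = 48.22 — too small.
Trying y = 3.67 m: A R^(2/3) = 97.37 — too large.
Trying y = 3.25 m: A R^(2/3) = 73.97 — ≈ 74.

y_n = 3.25 m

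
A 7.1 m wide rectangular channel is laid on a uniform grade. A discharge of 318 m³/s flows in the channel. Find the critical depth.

For a rectangular channel, critical depth y_c = (q²/g)^(1/3) where q = Q/b = 318/7.1 = 44.79 m²/s.
So y_c = (44.79²/9.81)^(1/3) = 5.89 m.

y_c = 5.89 m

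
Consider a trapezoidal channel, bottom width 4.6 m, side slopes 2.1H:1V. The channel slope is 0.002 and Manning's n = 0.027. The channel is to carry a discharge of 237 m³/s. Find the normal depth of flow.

y_n = 4.94 m

Manning's equation rearranged: A R^(2/3) = nQ / (1·√S) = 0.027 × 237 / (√0.002) = 143.1.
Trying y = 5.83 m: A R^(2/3) = 208.6 — over.
Trying y = 3.42 m: A R^(2/3) = 63.21 — short.
Trying y = 4.94 m: A R^(2/3) = 142.8 — ≈ 143.1.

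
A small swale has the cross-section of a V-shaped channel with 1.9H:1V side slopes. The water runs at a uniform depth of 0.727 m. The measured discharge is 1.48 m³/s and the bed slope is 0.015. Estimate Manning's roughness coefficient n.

n = 0.039

For a triangular section with side slope z = 1.9: A = zy² = 1.9×0.727² = 1.004 m²; P = 2y√(1+z²) = 2×0.727×2.147 = 3.122 m.
Hydraulic radius R = A/P = 1.004/3.122 = 0.3217 m.
Rearranging Manning's equation: n = (1/Q) A R^(2/3) S^(1/2) = (1/1.48) × 1.004 × 0.3217^(2/3) × √0.015 = 0.039.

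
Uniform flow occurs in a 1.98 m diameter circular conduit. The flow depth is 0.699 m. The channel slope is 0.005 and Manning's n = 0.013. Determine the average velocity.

V = 2.88 m/s

For a circular section of diameter D = 1.98 m at depth y = 0.699 m, the central angle is θ = 2 arccos(1 − 2y/D) = 2.545 rad. Then A = (D²/8)(θ − sin θ) = 0.9718 m² and P = Dθ/2 = 2.519 m.
Hydraulic radius R = A/P = 0.9718/2.519 = 0.3857 m.
From Manning's equation, V = (1/n) R^(2/3) S^(1/2) = (1/0.013) × 0.3857^(2/3) × 0.005^(1/2) = 2.88 m/s.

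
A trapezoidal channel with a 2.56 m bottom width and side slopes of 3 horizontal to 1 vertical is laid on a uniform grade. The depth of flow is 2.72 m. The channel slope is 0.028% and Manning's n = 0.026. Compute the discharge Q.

Q = 24.3 m³/s

With bottom width b = 2.56 m and side slope z = 3: A = (b + zy)y = (2.56 + 3×2.72)×2.72 = 29.16 m²; P = b + 2y√(1+z²) = 2.56 + 2×2.72×3.162 = 19.76 m.
Hydraulic radius R = A/P = 29.16/19.76 = 1.475 m.
Manning's equation: Q = (1/n) A R^(2/3) S^(1/2) = (1/0.026) × 29.16 × 1.475^(2/3) × 0.00028^(1/2) = 24.3 m³/s.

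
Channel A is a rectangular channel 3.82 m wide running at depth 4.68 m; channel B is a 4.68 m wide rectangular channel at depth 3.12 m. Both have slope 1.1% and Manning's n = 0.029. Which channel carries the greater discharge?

channel A

Channel A: Flow area A = b·y = 3.82 × 4.68 = 17.88 m². Wetted perimeter P = b + 2y = 3.82 + 2×4.68 = 13.18 m. Hydraulic radius R = A/P = 17.88/13.18 = 1.356 m. Q_A = (1/0.029)·17.88·1.356^(2/3)·√0.011 = 79.23 m³/s.
Channel B: Flow area A = b·y = 4.68 × 3.12 = 14.6 m². Wetted perimeter P = b + 2y = 4.68 + 2×3.12 = 10.92 m. Hydraulic radius R = A/P = 14.6/10.92 = 1.337 m. Q_B = (1/0.029)·14.6·1.337^(2/3)·√0.011 = 64.09 m³/s.
Q_A = 79.23 m³/s vs Q_B = 64.09 m³/s, so channel A carries more.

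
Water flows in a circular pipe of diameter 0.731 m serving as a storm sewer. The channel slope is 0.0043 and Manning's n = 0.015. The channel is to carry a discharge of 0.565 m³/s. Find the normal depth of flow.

Manning's equation rearranged: A R^(2/3) = nQ / (1·√S) = 0.015 × 0.565 / (√0.0043) = 0.1292.
At y = 0.407 m: A R^(2/3) = 0.08074 — low.
At y = 0.572 m: A R^(2/3) = 0.1292 — matches.

y_n = 0.572 m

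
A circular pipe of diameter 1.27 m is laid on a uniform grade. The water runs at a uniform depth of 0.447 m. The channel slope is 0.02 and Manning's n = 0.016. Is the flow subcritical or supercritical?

For a circular section of diameter D = 1.27 m at depth y = 0.447 m, the central angle is θ = 2 arccos(1 − 2y/D) = 2.54 rad. Then A = (D²/8)(θ − sin θ) = 0.3982 m² and P = Dθ/2 = 1.613 m.
Hydraulic radius R = A/P = 0.3982/1.613 = 0.2468 m.
V = (1/n) R^(2/3) √S = (1/0.016) × 0.2468^(2/3) × √0.02 = 3.478 m/s. Hydraulic depth D_h = A/T = 0.3982/1.213 = 0.3282 m.
Froude number Fr = V/√(g·D_h) = 3.478/√(9.81×0.3282) = 1.94, which is greater than 1, so the flow is supercritical.

supercritical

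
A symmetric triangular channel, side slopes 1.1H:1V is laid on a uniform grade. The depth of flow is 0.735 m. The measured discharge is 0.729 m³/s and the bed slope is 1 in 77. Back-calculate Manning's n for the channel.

n = 0.039

For a triangular section with side slope z = 1.1: A = zy² = 1.1×0.735² = 0.5942 m²; P = 2y√(1+z²) = 2×0.735×1.487 = 2.185 m.
Hydraulic radius R = A/P = 0.5942/2.185 = 0.2719 m.
Rearranging Manning's equation: n = (1/Q) A R^(2/3) S^(1/2) = (1/0.729) × 0.5942 × 0.2719^(2/3) × √0.01299 = 0.039.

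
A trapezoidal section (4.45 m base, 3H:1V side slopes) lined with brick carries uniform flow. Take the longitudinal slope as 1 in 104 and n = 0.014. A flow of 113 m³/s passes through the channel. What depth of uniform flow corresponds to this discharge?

y_n = 1.66 m

Manning's equation rearranged: A R^(2/3) = nQ / (1·√S) = 0.014 × 113 / (√0.009615) = 16.13.
Try y = 1.95 m: A R^(2/3) = 22.64 — over.
Try y = 1.21 m: A R^(2/3) = 8.48 — short.
Try y = 1.66 m: A R^(2/3) = 16.14 — matches.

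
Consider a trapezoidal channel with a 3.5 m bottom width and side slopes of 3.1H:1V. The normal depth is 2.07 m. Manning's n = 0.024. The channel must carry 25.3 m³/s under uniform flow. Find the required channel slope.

With bottom width b = 3.5 m and side slope z = 3.1: A = (b + zy)y = (3.5 + 3.1×2.07)×2.07 = 20.53 m²; P = b + 2y√(1+z²) = 3.5 + 2×2.07×3.257 = 16.99 m.
Hydraulic radius R = A/P = 20.53/16.99 = 1.209 m.
From Manning's equation, S = [nQ / (1 A R^(2/3))]² = [0.024 × 25.3 / (1 × 20.53 × 1.209^(2/3))]² = 0.00068.

S = 0.00068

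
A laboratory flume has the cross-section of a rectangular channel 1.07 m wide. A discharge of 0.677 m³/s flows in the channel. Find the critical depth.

y_c = 0.344 m

For a rectangular channel, critical depth y_c = (q²/g)^(1/3) where q = Q/b = 0.677/1.07 = 0.6327 m²/s.
So y_c = (0.6327²/9.81)^(1/3) = 0.344 m.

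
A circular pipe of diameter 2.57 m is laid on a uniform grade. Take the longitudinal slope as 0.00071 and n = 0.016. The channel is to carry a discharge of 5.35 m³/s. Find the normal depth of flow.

Manning's equation rearranged: A R^(2/3) = nQ / (1·√S) = 0.016 × 5.35 / (√0.00071) = 3.213.
At y = 1.94 m: A R^(2/3) = 3.549 — high.
At y = 1.52 m: A R^(2/3) = 2.538 — low.
At y = 1.79 m: A R^(2/3) = 3.213 — close enough.

y_n = 1.79 m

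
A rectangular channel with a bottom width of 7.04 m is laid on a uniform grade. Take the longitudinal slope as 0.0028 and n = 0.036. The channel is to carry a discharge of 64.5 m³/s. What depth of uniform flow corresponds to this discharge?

y_n = 4.08 m

Manning's equation rearranged: A R^(2/3) = nQ / (1·√S) = 0.036 × 64.5 / (√0.0028) = 43.88.
At y = 5.04 m: A R^(2/3) = 57.68 — too large.
At y = 3.15 m: A R^(2/3) = 31.12 — too small.
At y = 4.08 m: A R^(2/3) = 43.9 — close enough.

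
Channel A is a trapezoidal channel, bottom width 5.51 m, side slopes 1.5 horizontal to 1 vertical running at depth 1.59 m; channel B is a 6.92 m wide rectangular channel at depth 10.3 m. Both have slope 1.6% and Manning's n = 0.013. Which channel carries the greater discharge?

Channel A: With bottom width b = 5.51 m and side slope z = 1.5: A = (b + zy)y = (5.51 + 1.5×1.59)×1.59 = 12.55 m²; P = b + 2y√(1+z²) = 5.51 + 2×1.59×1.803 = 11.24 m. Hydraulic radius R = A/P = 12.55/11.24 = 1.117 m. Q_A = (1/0.013)·12.55·1.117^(2/3)·√0.016 = 131.5 m³/s.
Channel B: Flow area A = b·y = 6.92 × 10.3 = 71.28 m². Wetted perimeter P = b + 2y = 6.92 + 2×10.3 = 27.52 m. Hydraulic radius R = A/P = 71.28/27.52 = 2.59 m. Q_B = (1/0.013)·71.28·2.59^(2/3)·√0.016 = 1308 m³/s.
Q_A = 131.5 m³/s vs Q_B = 1308 m³/s, so channel B carries more.

channel B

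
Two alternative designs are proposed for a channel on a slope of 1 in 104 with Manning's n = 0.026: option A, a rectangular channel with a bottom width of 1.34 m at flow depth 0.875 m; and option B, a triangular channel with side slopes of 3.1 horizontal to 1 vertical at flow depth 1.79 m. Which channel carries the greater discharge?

Channel A: Flow area A = b·y = 1.34 × 0.875 = 1.173 m². Wetted perimeter P = b + 2y = 1.34 + 2×0.875 = 3.09 m. Hydraulic radius R = A/P = 1.173/3.09 = 0.3794 m. Q_A = (1/0.026)·1.173·0.3794^(2/3)·√0.009615 = 2.318 m³/s.
Channel B: For a triangular section with side slope z = 3.1: A = zy² = 3.1×1.79² = 9.933 m²; P = 2y√(1+z²) = 2×1.79×3.257 = 11.66 m. Hydraulic radius R = A/P = 9.933/11.66 = 0.8518 m. Q_B = (1/0.026)·9.933·0.8518^(2/3)·√0.009615 = 33.66 m³/s.
Q_A = 2.318 m³/s vs Q_B = 33.66 m³/s, so channel B carries more.

channel B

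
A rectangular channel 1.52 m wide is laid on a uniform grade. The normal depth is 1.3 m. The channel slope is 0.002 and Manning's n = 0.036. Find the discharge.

Q = 1.5 m³/s

Flow area A = b·y = 1.52 × 1.3 = 1.976 m². Wetted perimeter P = b + 2y = 1.52 + 2×1.3 = 4.12 m.
Hydraulic radius R = A/P = 1.976/4.12 = 0.4796 m.
Manning's equation: Q = (1/n) A R^(2/3) S^(1/2) = (1/0.036) × 1.976 × 0.4796^(2/3) × 0.002^(1/2) = 1.5 m³/s.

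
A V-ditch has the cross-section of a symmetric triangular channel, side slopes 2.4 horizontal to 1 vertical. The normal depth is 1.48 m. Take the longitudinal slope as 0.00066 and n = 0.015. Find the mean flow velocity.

V = 1.33 m/s

For a triangular section with side slope z = 2.4: A = zy² = 2.4×1.48² = 5.257 m²; P = 2y√(1+z²) = 2×1.48×2.6 = 7.696 m.
Hydraulic radius R = A/P = 5.257/7.696 = 0.6831 m.
From Manning's equation, V = (1/n) R^(2/3) S^(1/2) = (1/0.015) × 0.6831^(2/3) × 0.00066^(1/2) = 1.33 m/s.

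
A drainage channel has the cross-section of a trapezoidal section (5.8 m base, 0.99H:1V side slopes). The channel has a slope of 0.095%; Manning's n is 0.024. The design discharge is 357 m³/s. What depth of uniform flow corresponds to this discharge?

y_n = 8.1 m

Manning's equation rearranged: A R^(2/3) = nQ / (1·√S) = 0.024 × 357 / (√0.00095) = 278.
At y = 7.14 m: A R^(2/3) = 213.8 — too small.
At y = 8.97 m: A R^(2/3) = 345.1 — too large.
At y = 8.1 m: A R^(2/3) = 278 — close enough.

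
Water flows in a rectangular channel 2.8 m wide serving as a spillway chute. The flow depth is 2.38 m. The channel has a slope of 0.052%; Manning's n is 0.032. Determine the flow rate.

Q = 4.37 m³/s

Flow area A = b·y = 2.8 × 2.38 = 6.664 m². Wetted perimeter P = b + 2y = 2.8 + 2×2.38 = 7.56 m.
Hydraulic radius R = A/P = 6.664/7.56 = 0.8815 m.
Manning's equation: Q = (1/n) A R^(2/3) S^(1/2) = (1/0.032) × 6.664 × 0.8815^(2/3) × 0.00052^(1/2) = 4.37 m³/s.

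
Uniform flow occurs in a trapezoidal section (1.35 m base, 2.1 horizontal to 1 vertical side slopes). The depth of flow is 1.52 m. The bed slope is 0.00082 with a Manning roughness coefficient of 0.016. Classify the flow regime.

With bottom width b = 1.35 m and side slope z = 2.1: A = (b + zy)y = (1.35 + 2.1×1.52)×1.52 = 6.904 m²; P = b + 2y√(1+z²) = 1.35 + 2×1.52×2.326 = 8.421 m.
Hydraulic radius R = A/P = 6.904/8.421 = 0.8198 m.
V = (1/n) R^(2/3) √S = (1/0.016) × 0.8198^(2/3) × √0.00082 = 1.568 m/s. Hydraulic depth D_h = A/T = 6.904/7.734 = 0.8927 m.
Froude number Fr = V/√(g·D_h) = 1.568/√(9.81×0.8927) = 0.53, which is less than 1, so the flow is subcritical.

subcritical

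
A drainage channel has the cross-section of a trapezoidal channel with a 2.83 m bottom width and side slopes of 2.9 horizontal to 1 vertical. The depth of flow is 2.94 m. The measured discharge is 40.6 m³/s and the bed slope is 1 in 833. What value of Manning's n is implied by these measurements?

n = 0.039

With bottom width b = 2.83 m and side slope z = 2.9: A = (b + zy)y = (2.83 + 2.9×2.94)×2.94 = 33.39 m²; P = b + 2y√(1+z²) = 2.83 + 2×2.94×3.068 = 20.87 m.
Hydraulic radius R = A/P = 33.39/20.87 = 1.6 m.
Rearranging Manning's equation: n = (1/Q) A R^(2/3) S^(1/2) = (1/40.6) × 33.39 × 1.6^(2/3) × √0.0012 = 0.039.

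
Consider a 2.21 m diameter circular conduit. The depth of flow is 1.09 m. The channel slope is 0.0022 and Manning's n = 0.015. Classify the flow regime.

subcritical

For a circular section of diameter D = 2.21 m at depth y = 1.09 m, the central angle is θ = 2 arccos(1 − 2y/D) = 3.114 rad. Then A = (D²/8)(θ − sin θ) = 1.885 m² and P = Dθ/2 = 3.441 m.
Hydraulic radius R = A/P = 1.885/3.441 = 0.5477 m.
V = (1/n) R^(2/3) √S = (1/0.015) × 0.5477^(2/3) × √0.0022 = 2.093 m/s. Hydraulic depth D_h = A/T = 1.885/2.21 = 0.8529 m.
Froude number Fr = V/√(g·D_h) = 2.093/√(9.81×0.8529) = 0.724, which is less than 1, so the flow is subcritical.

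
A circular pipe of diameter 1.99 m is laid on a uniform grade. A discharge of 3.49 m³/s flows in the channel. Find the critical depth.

y_c = 0.891 m

At critical depth, Q² T / (g A³) = 1, i.e. A³/T = Q²/g = 3.49²/9.81 = 1.242.
Trying y = 0.783 m: A³/T = 0.7549 — short.
Trying y = 0.891 m: A³/T = 1.239 — matches.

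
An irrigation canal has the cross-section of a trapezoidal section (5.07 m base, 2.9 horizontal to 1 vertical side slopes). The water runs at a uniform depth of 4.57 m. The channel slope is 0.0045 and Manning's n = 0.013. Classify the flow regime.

supercritical

With bottom width b = 5.07 m and side slope z = 2.9: A = (b + zy)y = (5.07 + 2.9×4.57)×4.57 = 83.74 m²; P = b + 2y√(1+z²) = 5.07 + 2×4.57×3.068 = 33.11 m.
Hydraulic radius R = A/P = 83.74/33.11 = 2.529 m.
V = (1/n) R^(2/3) √S = (1/0.013) × 2.529^(2/3) × √0.0045 = 9.579 m/s. Hydraulic depth D_h = A/T = 83.74/31.58 = 2.652 m.
Froude number Fr = V/√(g·D_h) = 9.579/√(9.81×2.652) = 1.88, which is greater than 1, so the flow is supercritical.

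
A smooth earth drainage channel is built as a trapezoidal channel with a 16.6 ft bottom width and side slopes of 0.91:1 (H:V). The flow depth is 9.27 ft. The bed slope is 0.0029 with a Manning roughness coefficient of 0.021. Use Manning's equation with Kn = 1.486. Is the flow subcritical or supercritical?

subcritical

With bottom width b = 16.6 ft and side slope z = 0.91: A = (b + zy)y = (16.6 + 0.91×9.27)×9.27 = 232.1 ft²; P = b + 2y√(1+z²) = 16.6 + 2×9.27×1.352 = 41.67 ft.
Hydraulic radius R = A/P = 232.1/41.67 = 5.57 ft.
V = (1.486/n) R^(2/3) √S = (1.486/0.021) × 5.57^(2/3) × √0.0029 = 11.97 ft/s. Hydraulic depth D_h = A/T = 232.1/33.47 = 6.934 ft.
Froude number Fr = V/√(g·D_h) = 11.97/√(32.2×6.934) = 0.801, which is less than 1, so the flow is subcritical.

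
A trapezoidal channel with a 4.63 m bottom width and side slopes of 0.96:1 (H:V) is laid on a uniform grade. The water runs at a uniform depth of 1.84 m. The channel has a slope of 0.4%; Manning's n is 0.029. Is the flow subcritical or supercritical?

With bottom width b = 4.63 m and side slope z = 0.96: A = (b + zy)y = (4.63 + 0.96×1.84)×1.84 = 11.77 m²; P = b + 2y√(1+z²) = 4.63 + 2×1.84×1.386 = 9.731 m.
Hydraulic radius R = A/P = 11.77/9.731 = 1.209 m.
V = (1/n) R^(2/3) √S = (1/0.029) × 1.209^(2/3) × √0.004 = 2.476 m/s. Hydraulic depth D_h = A/T = 11.77/8.163 = 1.442 m.
Froude number Fr = V/√(g·D_h) = 2.476/√(9.81×1.442) = 0.658, which is less than 1, so the flow is subcritical.

subcritical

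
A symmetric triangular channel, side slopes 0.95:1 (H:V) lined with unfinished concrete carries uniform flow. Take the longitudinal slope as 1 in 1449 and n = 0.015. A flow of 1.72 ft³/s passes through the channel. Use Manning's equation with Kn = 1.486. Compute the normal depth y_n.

Manning's equation rearranged: A R^(2/3) = nQ / (1.486·√S) = 0.015 × 1.72 / (1.486 × √0.0006901) = 0.6609.
At y = 1.34 ft: A R^(2/3) = 1.019 — too large.
At y = 0.979 ft: A R^(2/3) = 0.4411 — too small.
At y = 1.14 ft: A R^(2/3) = 0.6619 — matches.

y_n = 1.14 ft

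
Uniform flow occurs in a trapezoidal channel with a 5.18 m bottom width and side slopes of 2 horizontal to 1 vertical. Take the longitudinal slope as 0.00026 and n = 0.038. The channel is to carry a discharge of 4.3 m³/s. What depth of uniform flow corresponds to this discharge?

Manning's equation rearranged: A R^(2/3) = nQ / (1·√S) = 0.038 × 4.3 / (√0.00026) = 10.13.
Trying y = 0.991 m: A R^(2/3) = 5.798 — low.
Trying y = 1.45 m: A R^(2/3) = 11.75 — high.
Trying y = 1.34 m: A R^(2/3) = 10.13 — matches.

y_n = 1.34 m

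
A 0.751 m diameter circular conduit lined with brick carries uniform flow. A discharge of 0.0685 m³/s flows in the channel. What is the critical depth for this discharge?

y_c = 0.156 m

At critical depth, Q² T / (g A³) = 1, i.e. A³/T = Q²/g = 0.0685²/9.81 = 0.0004783.
At y = 0.136 m: A³/T = 0.0002829 — low.
At y = 0.156 m: A³/T = 0.0004843 — matches.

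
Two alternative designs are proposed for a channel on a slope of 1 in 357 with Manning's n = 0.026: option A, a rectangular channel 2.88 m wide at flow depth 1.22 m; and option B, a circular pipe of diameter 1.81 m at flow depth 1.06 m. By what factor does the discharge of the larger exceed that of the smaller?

Channel A: Flow area A = b·y = 2.88 × 1.22 = 3.514 m². Wetted perimeter P = b + 2y = 2.88 + 2×1.22 = 5.32 m. Hydraulic radius R = A/P = 3.514/5.32 = 0.6605 m. Q_A = (1/0.026)·3.514·0.6605^(2/3)·√0.002801 = 5.424 m³/s.
Channel B: For a circular section of diameter D = 1.81 m at depth y = 1.06 m, the central angle is θ = 2 arccos(1 − 2y/D) = 3.486 rad. Then A = (D²/8)(θ − sin θ) = 1.566 m² and P = Dθ/2 = 3.155 m. Hydraulic radius R = A/P = 1.566/3.155 = 0.4963 m. Q_B = (1/0.026)·1.566·0.4963^(2/3)·√0.002801 = 1.998 m³/s.
The larger discharge is 5.424 m³/s and the smaller is 1.998 m³/s; the ratio is 2.72.

2.72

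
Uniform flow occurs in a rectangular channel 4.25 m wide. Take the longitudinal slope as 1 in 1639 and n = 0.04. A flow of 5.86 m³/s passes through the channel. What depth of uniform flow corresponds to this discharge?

y_n = 2.14 m

Manning's equation rearranged: A R^(2/3) = nQ / (1·√S) = 0.04 × 5.86 / (√0.0006101) = 9.49.
Try y = 2.39 m: A R^(2/3) = 10.99 — too large.
Try y = 2.14 m: A R^(2/3) = 9.492 — close enough.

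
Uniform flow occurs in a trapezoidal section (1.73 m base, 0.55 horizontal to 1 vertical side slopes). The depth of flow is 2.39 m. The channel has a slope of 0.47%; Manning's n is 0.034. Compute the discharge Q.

With bottom width b = 1.73 m and side slope z = 0.55: A = (b + zy)y = (1.73 + 0.55×2.39)×2.39 = 7.276 m²; P = b + 2y√(1+z²) = 1.73 + 2×2.39×1.141 = 7.185 m.
Hydraulic radius R = A/P = 7.276/7.185 = 1.013 m.
Manning's equation: Q = (1/n) A R^(2/3) S^(1/2) = (1/0.034) × 7.276 × 1.013^(2/3) × 0.0047^(1/2) = 14.8 m³/s.

Q = 14.8 m³/s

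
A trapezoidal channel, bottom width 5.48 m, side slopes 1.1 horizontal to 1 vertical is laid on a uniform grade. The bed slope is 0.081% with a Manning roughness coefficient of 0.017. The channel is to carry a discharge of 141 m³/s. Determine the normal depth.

y_n = 4.45 m

Manning's equation rearranged: A R^(2/3) = nQ / (1·√S) = 0.017 × 141 / (√0.00081) = 84.22.
At y = 3.22 m: A R^(2/3) = 45.03 — low.
At y = 5.38 m: A R^(2/3) = 123.4 — high.
At y = 4.45 m: A R^(2/3) = 84.3 — close enough.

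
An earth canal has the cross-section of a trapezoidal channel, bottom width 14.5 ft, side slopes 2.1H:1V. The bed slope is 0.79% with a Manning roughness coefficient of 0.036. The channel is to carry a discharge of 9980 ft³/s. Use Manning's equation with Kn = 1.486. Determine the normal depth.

y_n = 14.8 ft

Manning's equation rearranged: A R^(2/3) = nQ / (1.486·√S) = 0.036 × 9980 / (1.486 × √0.0079) = 2720.
At y = 18.3 ft: A R^(2/3) = 4412 — too large.
At y = 11.4 ft: A R^(2/3) = 1525 — too small.
At y = 14.8 ft: A R^(2/3) = 2719 — ≈ 2720.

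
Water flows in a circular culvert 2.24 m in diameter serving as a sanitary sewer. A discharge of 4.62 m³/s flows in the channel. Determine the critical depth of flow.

y_c = 0.995 m

At critical depth, Q² T / (g A³) = 1, i.e. A³/T = Q²/g = 4.62²/9.81 = 2.176.
Try y = 1.14 m: A³/T = 3.654 — over.
Try y = 0.827 m: A³/T = 1.068 — short.
Try y = 0.995 m: A³/T = 2.172 — close enough.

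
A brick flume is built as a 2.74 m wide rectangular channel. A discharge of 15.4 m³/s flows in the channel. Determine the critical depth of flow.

For a rectangular channel, critical depth y_c = (q²/g)^(1/3) where q = Q/b = 15.4/2.74 = 5.62 m²/s.
So y_c = (5.62²/9.81)^(1/3) = 1.48 m.

y_c = 1.48 m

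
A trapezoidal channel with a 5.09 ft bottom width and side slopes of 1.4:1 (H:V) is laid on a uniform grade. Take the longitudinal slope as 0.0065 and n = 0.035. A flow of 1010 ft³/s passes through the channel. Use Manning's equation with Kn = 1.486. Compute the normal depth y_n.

y_n = 7.63 ft

Manning's equation rearranged: A R^(2/3) = nQ / (1.486·√S) = 0.035 × 1010 / (1.486 × √0.0065) = 295.1.
Trying y = 9.25 ft: A R^(2/3) = 456.2 — too large.
Trying y = 7.63 ft: A R^(2/3) = 295.1 — close enough.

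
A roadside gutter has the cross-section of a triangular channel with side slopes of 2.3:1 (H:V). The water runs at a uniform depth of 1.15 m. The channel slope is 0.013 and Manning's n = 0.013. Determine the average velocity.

For a triangular section with side slope z = 2.3: A = zy² = 2.3×1.15² = 3.042 m²; P = 2y√(1+z²) = 2×1.15×2.508 = 5.768 m.
Hydraulic radius R = A/P = 3.042/5.768 = 0.5273 m.
From Manning's equation, V = (1/n) R^(2/3) S^(1/2) = (1/0.013) × 0.5273^(2/3) × 0.013^(1/2) = 5.72 m/s.

V = 5.72 m/s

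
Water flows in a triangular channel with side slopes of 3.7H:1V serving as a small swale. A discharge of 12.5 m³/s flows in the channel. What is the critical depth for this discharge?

At critical depth, Q² T / (g A³) = 1, i.e. A³/T = Q²/g = 12.5²/9.81 = 15.93.
Try y = 0.876 m: A³/T = 3.531 — too small.
Try y = 1.34 m: A³/T = 29.57 — too large.
Try y = 1.18 m: A³/T = 15.66 — ≈ 15.93.

y_c = 1.18 m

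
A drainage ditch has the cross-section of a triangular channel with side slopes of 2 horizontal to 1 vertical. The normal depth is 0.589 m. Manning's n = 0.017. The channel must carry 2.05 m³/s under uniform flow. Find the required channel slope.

S = 0.0149

For a triangular section with side slope z = 2: A = zy² = 2×0.589² = 0.6938 m²; P = 2y√(1+z²) = 2×0.589×2.236 = 2.634 m.
Hydraulic radius R = A/P = 0.6938/2.634 = 0.2634 m.
From Manning's equation, S = [nQ / (1 A R^(2/3))]² = [0.017 × 2.05 / (1 × 0.6938 × 0.2634^(2/3))]² = 0.0149.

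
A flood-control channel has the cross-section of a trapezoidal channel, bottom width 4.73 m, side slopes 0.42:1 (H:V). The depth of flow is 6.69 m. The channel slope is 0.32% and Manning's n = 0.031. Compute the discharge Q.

Q = 175 m³/s

With bottom width b = 4.73 m and side slope z = 0.42: A = (b + zy)y = (4.73 + 0.42×6.69)×6.69 = 50.44 m²; P = b + 2y√(1+z²) = 4.73 + 2×6.69×1.085 = 19.24 m.
Hydraulic radius R = A/P = 50.44/19.24 = 2.621 m.
Manning's equation: Q = (1/n) A R^(2/3) S^(1/2) = (1/0.031) × 50.44 × 2.621^(2/3) × 0.0032^(1/2) = 175 m³/s.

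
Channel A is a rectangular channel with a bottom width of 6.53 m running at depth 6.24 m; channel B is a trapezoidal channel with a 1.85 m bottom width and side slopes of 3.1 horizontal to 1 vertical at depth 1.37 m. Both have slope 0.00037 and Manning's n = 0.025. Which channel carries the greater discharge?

channel A

Channel A: Flow area A = b·y = 6.53 × 6.24 = 40.75 m². Wetted perimeter P = b + 2y = 6.53 + 2×6.24 = 19.01 m. Hydraulic radius R = A/P = 40.75/19.01 = 2.143 m. Q_A = (1/0.025)·40.75·2.143^(2/3)·√0.00037 = 52.12 m³/s.
Channel B: With bottom width b = 1.85 m and side slope z = 3.1: A = (b + zy)y = (1.85 + 3.1×1.37)×1.37 = 8.353 m²; P = b + 2y√(1+z²) = 1.85 + 2×1.37×3.257 = 10.78 m. Hydraulic radius R = A/P = 8.353/10.78 = 0.7752 m. Q_B = (1/0.025)·8.353·0.7752^(2/3)·√0.00037 = 5.423 m³/s.
Q_A = 52.12 m³/s vs Q_B = 5.423 m³/s, so channel A carries more.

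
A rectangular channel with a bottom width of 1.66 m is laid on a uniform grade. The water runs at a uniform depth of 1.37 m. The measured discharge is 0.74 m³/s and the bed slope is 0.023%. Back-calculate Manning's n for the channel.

n = 0.03

Flow area A = b·y = 1.66 × 1.37 = 2.274 m². Wetted perimeter P = b + 2y = 1.66 + 2×1.37 = 4.4 m.
Hydraulic radius R = A/P = 2.274/4.4 = 0.5169 m.
Rearranging Manning's equation: n = (1/Q) A R^(2/3) S^(1/2) = (1/0.74) × 2.274 × 0.5169^(2/3) × √0.00023 = 0.03.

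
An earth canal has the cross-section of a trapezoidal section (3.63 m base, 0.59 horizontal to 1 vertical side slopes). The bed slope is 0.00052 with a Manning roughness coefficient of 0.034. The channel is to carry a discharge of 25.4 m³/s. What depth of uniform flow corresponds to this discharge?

y_n = 4.1 m

Manning's equation rearranged: A R^(2/3) = nQ / (1·√S) = 0.034 × 25.4 / (√0.00052) = 37.87.
Try y = 4.69 m: A R^(2/3) = 48.67 — high.
Try y = 3.57 m: A R^(2/3) = 29.38 — low.
Try y = 4.1 m: A R^(2/3) = 37.86 — ≈ 37.87.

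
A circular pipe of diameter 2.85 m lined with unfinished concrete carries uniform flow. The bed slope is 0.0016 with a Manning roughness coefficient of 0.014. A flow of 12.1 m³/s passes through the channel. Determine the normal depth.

Manning's equation rearranged: A R^(2/3) = nQ / (1·√S) = 0.014 × 12.1 / (√0.0016) = 4.235.
At y = 2.31 m: A R^(2/3) = 5.037 — too large.
At y = 1.73 m: A R^(2/3) = 3.48 — too small.
At y = 1.99 m: A R^(2/3) = 4.247 — matches.

y_n = 1.99 m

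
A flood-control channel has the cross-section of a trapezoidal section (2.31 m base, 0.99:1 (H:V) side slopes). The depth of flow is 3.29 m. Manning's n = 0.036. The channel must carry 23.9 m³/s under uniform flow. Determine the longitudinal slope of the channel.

S = 0.0012

With bottom width b = 2.31 m and side slope z = 0.99: A = (b + zy)y = (2.31 + 0.99×3.29)×3.29 = 18.32 m²; P = b + 2y√(1+z²) = 2.31 + 2×3.29×1.407 = 11.57 m.
Hydraulic radius R = A/P = 18.32/11.57 = 1.583 m.
From Manning's equation, S = [nQ / (1 A R^(2/3))]² = [0.036 × 23.9 / (1 × 18.32 × 1.583^(2/3))]² = 0.0012.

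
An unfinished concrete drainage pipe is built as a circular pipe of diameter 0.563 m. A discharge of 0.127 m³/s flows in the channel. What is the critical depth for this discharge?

At critical depth, Q² T / (g A³) = 1, i.e. A³/T = Q²/g = 0.127²/9.81 = 0.001644.
Trying y = 0.274 m: A³/T = 0.00309 — too large.
Trying y = 0.171 m: A³/T = 0.0005039 — too small.
Trying y = 0.232 m: A³/T = 0.001634 — ≈ 0.001644.

y_c = 0.232 m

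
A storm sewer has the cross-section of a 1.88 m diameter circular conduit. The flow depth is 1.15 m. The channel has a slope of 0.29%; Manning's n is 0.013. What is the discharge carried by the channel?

Q = 4.81 m³/s

For a circular section of diameter D = 1.88 m at depth y = 1.15 m, the central angle is θ = 2 arccos(1 − 2y/D) = 3.592 rad. Then A = (D²/8)(θ − sin θ) = 1.779 m² and P = Dθ/2 = 3.377 m.
Hydraulic radius R = A/P = 1.779/3.377 = 0.527 m.
Manning's equation: Q = (1/n) A R^(2/3) S^(1/2) = (1/0.013) × 1.779 × 0.527^(2/3) × 0.0029^(1/2) = 4.81 m³/s.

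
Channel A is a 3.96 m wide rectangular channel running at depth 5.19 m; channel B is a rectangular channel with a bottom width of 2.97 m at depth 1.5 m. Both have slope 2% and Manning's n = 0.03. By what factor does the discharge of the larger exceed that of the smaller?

Channel A: Flow area A = b·y = 3.96 × 5.19 = 20.55 m². Wetted perimeter P = b + 2y = 3.96 + 2×5.19 = 14.34 m. Hydraulic radius R = A/P = 20.55/14.34 = 1.433 m. Q_A = (1/0.03)·20.55·1.433^(2/3)·√0.02 = 123.2 m³/s.
Channel B: Flow area A = b·y = 2.97 × 1.5 = 4.455 m². Wetted perimeter P = b + 2y = 2.97 + 2×1.5 = 5.97 m. Hydraulic radius R = A/P = 4.455/5.97 = 0.7462 m. Q_B = (1/0.03)·4.455·0.7462^(2/3)·√0.02 = 17.28 m³/s.
The larger discharge is 123.2 m³/s and the smaller is 17.28 m³/s; the ratio is 7.13.

7.13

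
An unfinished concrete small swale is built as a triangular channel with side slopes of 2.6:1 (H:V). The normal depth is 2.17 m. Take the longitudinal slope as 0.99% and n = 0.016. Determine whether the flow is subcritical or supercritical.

supercritical

For a triangular section with side slope z = 2.6: A = zy² = 2.6×2.17² = 12.24 m²; P = 2y√(1+z²) = 2×2.17×2.786 = 12.09 m.
Hydraulic radius R = A/P = 12.24/12.09 = 1.013 m.
V = (1/n) R^(2/3) √S = (1/0.016) × 1.013^(2/3) × √0.0099 = 6.271 m/s. Hydraulic depth D_h = A/T = 12.24/11.28 = 1.085 m.
Froude number Fr = V/√(g·D_h) = 6.271/√(9.81×1.085) = 1.92, which is greater than 1, so the flow is supercritical.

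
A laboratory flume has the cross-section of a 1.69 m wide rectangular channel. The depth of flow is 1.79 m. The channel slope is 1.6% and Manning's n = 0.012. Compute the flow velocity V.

Flow area A = b·y = 1.69 × 1.79 = 3.025 m². Wetted perimeter P = b + 2y = 1.69 + 2×1.79 = 5.27 m.
Hydraulic radius R = A/P = 3.025/5.27 = 0.574 m.
From Manning's equation, V = (1/n) R^(2/3) S^(1/2) = (1/0.012) × 0.574^(2/3) × 0.016^(1/2) = 7.28 m/s.

V = 7.28 m/s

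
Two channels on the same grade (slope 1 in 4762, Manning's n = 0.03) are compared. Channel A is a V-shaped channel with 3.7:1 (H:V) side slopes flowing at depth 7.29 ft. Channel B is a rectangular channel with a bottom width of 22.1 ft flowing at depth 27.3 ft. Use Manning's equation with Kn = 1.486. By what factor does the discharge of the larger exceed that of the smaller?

Channel A: For a triangular section with side slope z = 3.7: A = zy² = 3.7×7.29² = 196.6 ft²; P = 2y√(1+z²) = 2×7.29×3.833 = 55.88 ft. Hydraulic radius R = A/P = 196.6/55.88 = 3.519 ft. Q_A = (1.486/0.03)·196.6·3.519^(2/3)·√0.00021 = 326.5 ft³/s.
Channel B: Flow area A = b·y = 22.1 × 27.3 = 603.3 ft². Wetted perimeter P = b + 2y = 22.1 + 2×27.3 = 76.7 ft. Hydraulic radius R = A/P = 603.3/76.7 = 7.866 ft. Q_B = (1.486/0.03)·603.3·7.866^(2/3)·√0.00021 = 1713 ft³/s.
The larger discharge is 1713 ft³/s and the smaller is 326.5 ft³/s; the ratio is 5.25.

5.25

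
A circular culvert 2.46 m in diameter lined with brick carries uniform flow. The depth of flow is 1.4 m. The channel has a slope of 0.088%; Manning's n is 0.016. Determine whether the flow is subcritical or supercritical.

subcritical

For a circular section of diameter D = 2.46 m at depth y = 1.4 m, the central angle is θ = 2 arccos(1 − 2y/D) = 3.419 rad. Then A = (D²/8)(θ − sin θ) = 2.793 m² and P = Dθ/2 = 4.205 m.
Hydraulic radius R = A/P = 2.793/4.205 = 0.6642 m.
V = (1/n) R^(2/3) √S = (1/0.016) × 0.6642^(2/3) × √0.00088 = 1.411 m/s. Hydraulic depth D_h = A/T = 2.793/2.436 = 1.147 m.
Froude number Fr = V/√(g·D_h) = 1.411/√(9.81×1.147) = 0.421, which is less than 1, so the flow is subcritical.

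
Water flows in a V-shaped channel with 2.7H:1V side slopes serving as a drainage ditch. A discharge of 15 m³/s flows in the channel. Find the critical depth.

At critical depth, Q² T / (g A³) = 1, i.e. A³/T = Q²/g = 15²/9.81 = 22.94.
Try y = 1.77 m: A³/T = 63.32 — high.
Try y = 1.09 m: A³/T = 5.608 — low.
Try y = 1.44 m: A³/T = 22.57 — matches.

y_c = 1.44 m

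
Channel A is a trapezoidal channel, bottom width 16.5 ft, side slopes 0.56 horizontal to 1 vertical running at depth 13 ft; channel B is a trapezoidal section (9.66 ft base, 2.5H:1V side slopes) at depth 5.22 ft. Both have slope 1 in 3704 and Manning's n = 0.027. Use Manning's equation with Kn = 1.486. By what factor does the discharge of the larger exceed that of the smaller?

4.31

Channel A: With bottom width b = 16.5 ft and side slope z = 0.56: A = (b + zy)y = (16.5 + 0.56×13)×13 = 309.1 ft²; P = b + 2y√(1+z²) = 16.5 + 2×13×1.146 = 46.3 ft. Hydraulic radius R = A/P = 309.1/46.3 = 6.677 ft. Q_A = (1.486/0.027)·309.1·6.677^(2/3)·√0.00027 = 991.3 ft³/s.
Channel B: With bottom width b = 9.66 ft and side slope z = 2.5: A = (b + zy)y = (9.66 + 2.5×5.22)×5.22 = 118.5 ft²; P = b + 2y√(1+z²) = 9.66 + 2×5.22×2.693 = 37.77 ft. Hydraulic radius R = A/P = 118.5/37.77 = 3.139 ft. Q_B = (1.486/0.027)·118.5·3.139^(2/3)·√0.00027 = 229.8 ft³/s.
The larger discharge is 991.3 ft³/s and the smaller is 229.8 ft³/s; the ratio is 4.31.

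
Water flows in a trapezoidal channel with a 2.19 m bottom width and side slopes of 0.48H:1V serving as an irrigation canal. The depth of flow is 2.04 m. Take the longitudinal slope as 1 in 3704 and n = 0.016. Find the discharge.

With bottom width b = 2.19 m and side slope z = 0.48: A = (b + zy)y = (2.19 + 0.48×2.04)×2.04 = 6.465 m²; P = b + 2y√(1+z²) = 2.19 + 2×2.04×1.109 = 6.716 m.
Hydraulic radius R = A/P = 6.465/6.716 = 0.9627 m.
Manning's equation: Q = (1/n) A R^(2/3) S^(1/2) = (1/0.016) × 6.465 × 0.9627^(2/3) × 0.00027^(1/2) = 6.47 m³/s.

Q = 6.47 m³/s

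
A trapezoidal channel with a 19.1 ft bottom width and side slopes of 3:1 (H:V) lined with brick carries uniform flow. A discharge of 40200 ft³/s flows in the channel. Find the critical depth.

y_c = 22.7 ft

At critical depth, Q² T / (g A³) = 1, i.e. A³/T = Q²/g = 40200²/32.2 = 50190000.
Try y = 28.7 ft: A³/T = 143900000 — too large.
Try y = 22.7 ft: A³/T = 49940000 — ≈ 50190000.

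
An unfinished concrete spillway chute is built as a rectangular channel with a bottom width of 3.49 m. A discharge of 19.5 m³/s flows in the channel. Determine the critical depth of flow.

For a rectangular channel, critical depth y_c = (q²/g)^(1/3) where q = Q/b = 19.5/3.49 = 5.587 m²/s.
So y_c = (5.587²/9.81)^(1/3) = 1.47 m.

y_c = 1.47 m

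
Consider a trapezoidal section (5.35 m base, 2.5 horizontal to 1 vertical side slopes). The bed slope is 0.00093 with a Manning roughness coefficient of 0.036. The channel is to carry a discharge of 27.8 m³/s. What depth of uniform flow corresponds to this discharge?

Manning's equation rearranged: A R^(2/3) = nQ / (1·√S) = 0.036 × 27.8 / (√0.00093) = 32.82.
At y = 2.81 m: A R^(2/3) = 49.49 — high.
At y = 2.31 m: A R^(2/3) = 32.84 — ≈ 32.82.

y_n = 2.31 m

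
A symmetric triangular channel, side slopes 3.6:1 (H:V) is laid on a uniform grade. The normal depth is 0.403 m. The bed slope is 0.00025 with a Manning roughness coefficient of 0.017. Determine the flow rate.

For a triangular section with side slope z = 3.6: A = zy² = 3.6×0.403² = 0.5847 m²; P = 2y√(1+z²) = 2×0.403×3.736 = 3.011 m.
Hydraulic radius R = A/P = 0.5847/3.011 = 0.1941 m.
Manning's equation: Q = (1/n) A R^(2/3) S^(1/2) = (1/0.017) × 0.5847 × 0.1941^(2/3) × 0.00025^(1/2) = 0.182 m³/s.

Q = 0.182 m³/s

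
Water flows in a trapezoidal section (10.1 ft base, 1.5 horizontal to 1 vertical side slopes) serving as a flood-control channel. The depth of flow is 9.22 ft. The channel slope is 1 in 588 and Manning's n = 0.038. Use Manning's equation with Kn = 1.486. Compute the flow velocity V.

With bottom width b = 10.1 ft and side slope z = 1.5: A = (b + zy)y = (10.1 + 1.5×9.22)×9.22 = 220.6 ft²; P = b + 2y√(1+z²) = 10.1 + 2×9.22×1.803 = 43.34 ft.
Hydraulic radius R = A/P = 220.6/43.34 = 5.09 ft.
From Manning's equation, V = (1.486/n) R^(2/3) S^(1/2) = (1.486/0.038) × 5.09^(2/3) × 0.001701^(1/2) = 4.77 ft/s.

V = 4.77 ft/s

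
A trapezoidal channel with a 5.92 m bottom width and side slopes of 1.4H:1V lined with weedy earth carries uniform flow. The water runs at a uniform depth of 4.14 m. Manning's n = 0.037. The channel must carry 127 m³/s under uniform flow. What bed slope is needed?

With bottom width b = 5.92 m and side slope z = 1.4: A = (b + zy)y = (5.92 + 1.4×4.14)×4.14 = 48.5 m²; P = b + 2y√(1+z²) = 5.92 + 2×4.14×1.72 = 20.17 m.
Hydraulic radius R = A/P = 48.5/20.17 = 2.405 m.
From Manning's equation, S = [nQ / (1 A R^(2/3))]² = [0.037 × 127 / (1 × 48.5 × 2.405^(2/3))]² = 0.00291.

S = 0.00291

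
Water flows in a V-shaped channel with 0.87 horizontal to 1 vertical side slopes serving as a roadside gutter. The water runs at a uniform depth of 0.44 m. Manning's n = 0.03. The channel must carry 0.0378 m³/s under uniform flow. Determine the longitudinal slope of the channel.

For a triangular section with side slope z = 0.87: A = zy² = 0.87×0.44² = 0.1684 m²; P = 2y√(1+z²) = 2×0.44×1.325 = 1.166 m.
Hydraulic radius R = A/P = 0.1684/1.166 = 0.1444 m.
From Manning's equation, S = [nQ / (1 A R^(2/3))]² = [0.03 × 0.0378 / (1 × 0.1684 × 0.1444^(2/3))]² = 0.000598.

S = 0.000598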